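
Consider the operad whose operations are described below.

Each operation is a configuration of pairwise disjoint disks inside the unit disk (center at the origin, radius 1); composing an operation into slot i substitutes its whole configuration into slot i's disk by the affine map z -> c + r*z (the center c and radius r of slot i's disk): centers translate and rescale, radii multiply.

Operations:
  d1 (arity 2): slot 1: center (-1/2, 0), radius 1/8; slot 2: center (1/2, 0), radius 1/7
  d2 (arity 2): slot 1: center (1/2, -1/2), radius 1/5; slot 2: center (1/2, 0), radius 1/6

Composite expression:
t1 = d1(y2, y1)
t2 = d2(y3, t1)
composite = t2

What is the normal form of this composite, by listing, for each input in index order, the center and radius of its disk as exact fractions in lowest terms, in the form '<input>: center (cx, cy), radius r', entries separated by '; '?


y1: center (7/12, 0), radius 1/42; y2: center (5/12, 0), radius 1/48; y3: center (1/2, -1/2), radius 1/5

Affine substitution under d2: radii multiply and y-centers shift.
y3 passes through 1 substitution, ending at center (1/2, -1/2), radius 1/5
y2 passes through 2 substitutions, ending at center (5/12, 0), radius 1/48
y1 passes through 2 substitutions, ending at center (7/12, 0), radius 1/42


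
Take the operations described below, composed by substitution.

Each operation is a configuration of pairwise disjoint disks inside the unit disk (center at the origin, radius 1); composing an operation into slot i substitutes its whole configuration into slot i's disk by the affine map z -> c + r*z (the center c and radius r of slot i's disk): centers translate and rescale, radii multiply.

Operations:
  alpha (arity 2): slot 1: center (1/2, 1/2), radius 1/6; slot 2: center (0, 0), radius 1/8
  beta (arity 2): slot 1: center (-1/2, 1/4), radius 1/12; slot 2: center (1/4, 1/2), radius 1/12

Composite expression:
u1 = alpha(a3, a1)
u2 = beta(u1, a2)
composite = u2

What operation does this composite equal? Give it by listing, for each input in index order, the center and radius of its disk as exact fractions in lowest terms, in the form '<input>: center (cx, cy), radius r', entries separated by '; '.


a1: center (-1/2, 1/4), radius 1/96; a2: center (1/4, 1/2), radius 1/12; a3: center (-11/24, 7/24), radius 1/72

Only the slot chain above each a matters under beta; compose those maps.
for a3, the 2-step affine chain lands on center (-11/24, 7/24), radius 1/72
for a1, the 2-step affine chain lands on center (-1/2, 1/4), radius 1/96
for a2, the 1-step affine chain lands on center (1/4, 1/2), radius 1/12


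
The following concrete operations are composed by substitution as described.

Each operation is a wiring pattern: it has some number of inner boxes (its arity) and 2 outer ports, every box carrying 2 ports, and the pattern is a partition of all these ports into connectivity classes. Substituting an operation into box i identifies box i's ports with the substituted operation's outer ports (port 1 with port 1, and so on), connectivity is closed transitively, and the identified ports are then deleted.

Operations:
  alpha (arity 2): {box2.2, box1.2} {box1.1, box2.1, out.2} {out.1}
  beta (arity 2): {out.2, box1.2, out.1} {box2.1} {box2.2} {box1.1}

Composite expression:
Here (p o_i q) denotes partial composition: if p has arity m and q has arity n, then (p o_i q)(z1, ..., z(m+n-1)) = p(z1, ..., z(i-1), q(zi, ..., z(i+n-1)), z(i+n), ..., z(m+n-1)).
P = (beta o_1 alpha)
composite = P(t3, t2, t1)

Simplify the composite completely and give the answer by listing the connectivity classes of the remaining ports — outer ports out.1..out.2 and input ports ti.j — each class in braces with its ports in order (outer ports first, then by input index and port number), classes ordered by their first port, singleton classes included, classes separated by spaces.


Reachability decides: close wires over beta-identified ports.
composing alpha on (t3, t2), with out.j its own outer ports: {out.1} {out.2, t2.1, t3.1} {t2.2, t3.2}
composing beta on (t3, t2, t1), with out.j its own outer ports: {out.1, out.2, t2.1, t3.1} {t1.1} {t1.2} {t2.2, t3.2}

{out.1, out.2, t2.1, t3.1} {t1.1} {t1.2} {t2.2, t3.2}


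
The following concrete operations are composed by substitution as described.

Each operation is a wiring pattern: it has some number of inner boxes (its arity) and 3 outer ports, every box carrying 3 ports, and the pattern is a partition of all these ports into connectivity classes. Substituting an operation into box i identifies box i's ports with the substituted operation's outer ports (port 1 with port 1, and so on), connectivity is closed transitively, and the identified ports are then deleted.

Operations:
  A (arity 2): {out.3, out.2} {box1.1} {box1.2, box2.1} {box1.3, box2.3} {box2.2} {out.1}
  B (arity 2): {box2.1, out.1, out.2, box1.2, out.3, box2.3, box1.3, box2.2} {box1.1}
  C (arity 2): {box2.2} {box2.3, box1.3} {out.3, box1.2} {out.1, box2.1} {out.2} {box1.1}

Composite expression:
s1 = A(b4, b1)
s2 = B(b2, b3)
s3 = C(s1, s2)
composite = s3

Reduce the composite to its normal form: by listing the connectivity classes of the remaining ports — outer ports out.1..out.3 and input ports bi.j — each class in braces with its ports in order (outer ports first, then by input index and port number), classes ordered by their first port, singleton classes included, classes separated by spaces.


{out.1, out.3, b2.2, b2.3, b3.1, b3.2, b3.3} {out.2} {b1.1, b4.2} {b1.2} {b1.3, b4.3} {b2.1} {b4.1}


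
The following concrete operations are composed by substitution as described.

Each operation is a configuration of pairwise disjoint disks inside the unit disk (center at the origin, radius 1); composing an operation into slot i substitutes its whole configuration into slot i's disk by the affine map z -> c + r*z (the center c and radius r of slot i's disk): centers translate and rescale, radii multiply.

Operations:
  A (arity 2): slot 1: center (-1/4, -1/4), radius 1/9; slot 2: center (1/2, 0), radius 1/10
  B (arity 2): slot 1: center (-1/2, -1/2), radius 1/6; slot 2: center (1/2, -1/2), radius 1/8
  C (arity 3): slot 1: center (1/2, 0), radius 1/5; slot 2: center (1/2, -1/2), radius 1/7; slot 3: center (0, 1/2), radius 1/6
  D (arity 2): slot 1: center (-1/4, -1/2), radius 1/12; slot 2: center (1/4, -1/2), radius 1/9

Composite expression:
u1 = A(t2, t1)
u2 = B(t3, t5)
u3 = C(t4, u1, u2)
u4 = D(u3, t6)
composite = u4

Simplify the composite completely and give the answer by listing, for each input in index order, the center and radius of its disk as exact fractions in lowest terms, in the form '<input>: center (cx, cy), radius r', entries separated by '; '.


t1: center (-17/84, -13/24), radius 1/840; t2: center (-71/336, -61/112), radius 1/756; t3: center (-37/144, -67/144), radius 1/432; t4: center (-5/24, -1/2), radius 1/60; t5: center (-35/144, -67/144), radius 1/576; t6: center (1/4, -1/2), radius 1/9

Each t-disk chains the slot maps above it in D; radii multiply.
input t4: applying the 2 nested substitutions gives center (-5/24, -1/2), radius 1/60
input t2: applying the 3 nested substitutions gives center (-71/336, -61/112), radius 1/756
input t1: applying the 3 nested substitutions gives center (-17/84, -13/24), radius 1/840
input t3: applying the 3 nested substitutions gives center (-37/144, -67/144), radius 1/432
input t5: applying the 3 nested substitutions gives center (-35/144, -67/144), radius 1/576
input t6: applying the 1 nested substitution gives center (1/4, -1/2), radius 1/9


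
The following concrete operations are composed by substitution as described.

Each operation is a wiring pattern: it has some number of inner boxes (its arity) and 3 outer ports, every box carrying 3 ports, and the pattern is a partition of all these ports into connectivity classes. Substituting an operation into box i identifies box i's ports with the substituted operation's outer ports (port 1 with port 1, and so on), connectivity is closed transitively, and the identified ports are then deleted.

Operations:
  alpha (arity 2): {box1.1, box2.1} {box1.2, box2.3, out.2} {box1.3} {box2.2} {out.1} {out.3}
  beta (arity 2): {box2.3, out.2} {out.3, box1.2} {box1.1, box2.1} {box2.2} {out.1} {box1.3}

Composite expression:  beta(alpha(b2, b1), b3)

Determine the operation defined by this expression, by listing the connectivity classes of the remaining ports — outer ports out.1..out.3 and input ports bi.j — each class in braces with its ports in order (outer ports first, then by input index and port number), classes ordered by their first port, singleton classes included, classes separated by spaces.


{out.1} {out.2, b3.3} {out.3, b1.3, b2.2} {b1.1, b2.1} {b1.2} {b2.3} {b3.1} {b3.2}

Treat the ports identified at beta as solder joints: merge, then drop.
through alpha, on inputs (b2, b1): {out.1} {out.2, b1.3, b2.2} {out.3} {b1.1, b2.1} {b1.2} {b2.3} (out.j = stage outer ports)
through beta, on inputs (b2, b1, b3): {out.1} {out.2, b3.3} {out.3, b1.3, b2.2} {b1.1, b2.1} {b1.2} {b2.3} {b3.1} {b3.2} (out.j = stage outer ports)


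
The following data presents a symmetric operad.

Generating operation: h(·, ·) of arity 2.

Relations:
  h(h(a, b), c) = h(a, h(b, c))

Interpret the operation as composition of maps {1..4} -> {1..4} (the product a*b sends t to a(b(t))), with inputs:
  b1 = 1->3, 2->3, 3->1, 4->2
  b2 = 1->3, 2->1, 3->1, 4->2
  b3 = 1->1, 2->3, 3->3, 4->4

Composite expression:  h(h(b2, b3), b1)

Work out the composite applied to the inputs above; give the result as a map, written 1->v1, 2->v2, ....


1->1, 2->1, 3->3, 4->1

h(b2, b3) = 1->3, 2->1, 3->1, 4->2
h(h(b2, b3), b1) = 1->1, 2->1, 3->3, 4->1


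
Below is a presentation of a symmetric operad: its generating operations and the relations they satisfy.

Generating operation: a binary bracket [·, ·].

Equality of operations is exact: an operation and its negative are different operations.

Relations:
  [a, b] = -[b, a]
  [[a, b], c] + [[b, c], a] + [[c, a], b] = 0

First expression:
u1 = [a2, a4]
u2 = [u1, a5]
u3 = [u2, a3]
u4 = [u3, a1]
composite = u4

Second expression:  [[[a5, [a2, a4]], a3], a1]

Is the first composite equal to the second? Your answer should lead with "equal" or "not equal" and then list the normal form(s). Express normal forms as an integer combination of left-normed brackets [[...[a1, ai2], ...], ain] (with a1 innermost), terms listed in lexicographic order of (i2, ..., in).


not equal; the first gives -[[[[a1, a2], a4], a5], a3] + [[[[a1, a3], a2], a4], a5] - [[[[a1, a3], a4], a2], a5] - [[[[a1, a3], a5], a2], a4] + [[[[a1, a3], a5], a4], a2] + [[[[a1, a4], a2], a5], a3] + [[[[a1, a5], a2], a4], a3] - [[[[a1, a5], a4], a2], a3] and the second [[[[a1, a2], a4], a5], a3] - [[[[a1, a3], a2], a4], a5] + [[[[a1, a3], a4], a2], a5] + [[[[a1, a3], a5], a2], a4] - [[[[a1, a3], a5], a4], a2] - [[[[a1, a4], a2], a5], a3] - [[[[a1, a5], a2], a4], a3] + [[[[a1, a5], a4], a2], a3]

The first expression reduces to -[[[[a1, a2], a4], a5], a3] + [[[[a1, a3], a2], a4], a5] - [[[[a1, a3], a4], a2], a5] - [[[[a1, a3], a5], a2], a4] + [[[[a1, a3], a5], a4], a2] + [[[[a1, a4], a2], a5], a3] + [[[[a1, a5], a2], a4], a3] - [[[[a1, a5], a4], a2], a3]
The second expression reduces to [[[[a1, a2], a4], a5], a3] - [[[[a1, a3], a2], a4], a5] + [[[[a1, a3], a4], a2], a5] + [[[[a1, a3], a5], a2], a4] - [[[[a1, a3], a5], a4], a2] - [[[[a1, a4], a2], a5], a3] - [[[[a1, a5], a2], a4], a3] + [[[[a1, a5], a4], a2], a3]
Distinct normal forms: not equal.


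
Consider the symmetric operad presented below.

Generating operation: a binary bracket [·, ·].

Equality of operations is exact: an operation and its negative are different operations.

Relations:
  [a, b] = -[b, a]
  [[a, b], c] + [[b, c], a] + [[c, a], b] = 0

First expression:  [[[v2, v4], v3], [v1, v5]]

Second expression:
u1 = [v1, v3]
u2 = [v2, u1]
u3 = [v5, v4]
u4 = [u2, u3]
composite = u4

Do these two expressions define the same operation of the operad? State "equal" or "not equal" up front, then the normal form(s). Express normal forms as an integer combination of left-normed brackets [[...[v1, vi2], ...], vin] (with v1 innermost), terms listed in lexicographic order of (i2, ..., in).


The first composite normalizes to -[[[[v1, v5], v2], v4], v3] + [[[[v1, v5], v3], v2], v4] - [[[[v1, v5], v3], v4], v2] + [[[[v1, v5], v4], v2], v3]
The second composite normalizes to [[[[v1, v3], v2], v4], v5] - [[[[v1, v3], v2], v5], v4]
Different reductions; not equal.

not equal — first -[[[[v1, v5], v2], v4], v3] + [[[[v1, v5], v3], v2], v4] - [[[[v1, v5], v3], v4], v2] + [[[[v1, v5], v4], v2], v3], second [[[[v1, v3], v2], v4], v5] - [[[[v1, v3], v2], v5], v4]


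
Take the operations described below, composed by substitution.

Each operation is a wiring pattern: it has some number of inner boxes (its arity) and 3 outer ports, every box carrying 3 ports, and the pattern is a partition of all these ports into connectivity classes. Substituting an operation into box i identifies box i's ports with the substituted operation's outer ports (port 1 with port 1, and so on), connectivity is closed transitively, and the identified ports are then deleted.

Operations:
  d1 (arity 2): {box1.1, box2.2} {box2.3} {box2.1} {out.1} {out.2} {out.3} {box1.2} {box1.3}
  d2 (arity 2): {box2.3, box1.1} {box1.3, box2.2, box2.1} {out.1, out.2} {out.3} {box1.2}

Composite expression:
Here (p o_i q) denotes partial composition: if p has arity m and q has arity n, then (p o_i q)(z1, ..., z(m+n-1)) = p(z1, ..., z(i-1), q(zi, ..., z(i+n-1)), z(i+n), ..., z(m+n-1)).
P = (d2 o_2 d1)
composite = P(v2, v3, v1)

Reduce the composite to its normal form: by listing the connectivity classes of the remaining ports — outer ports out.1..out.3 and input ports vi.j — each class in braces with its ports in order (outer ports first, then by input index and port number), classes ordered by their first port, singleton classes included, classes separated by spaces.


{out.1, out.2} {out.3} {v1.1} {v1.2, v3.1} {v1.3} {v2.1} {v2.2} {v2.3} {v3.2} {v3.3}

Reachability decides: close wires over d2-identified ports.
d1 over (v3, v1) gives {out.1} {out.2} {out.3} {v1.1} {v1.2, v3.1} {v1.3} {v3.2} {v3.3}, out.j being that stage's outer ports
d2 over (v2, v3, v1) gives {out.1, out.2} {out.3} {v1.1} {v1.2, v3.1} {v1.3} {v2.1} {v2.2} {v2.3} {v3.2} {v3.3}, out.j being that stage's outer ports


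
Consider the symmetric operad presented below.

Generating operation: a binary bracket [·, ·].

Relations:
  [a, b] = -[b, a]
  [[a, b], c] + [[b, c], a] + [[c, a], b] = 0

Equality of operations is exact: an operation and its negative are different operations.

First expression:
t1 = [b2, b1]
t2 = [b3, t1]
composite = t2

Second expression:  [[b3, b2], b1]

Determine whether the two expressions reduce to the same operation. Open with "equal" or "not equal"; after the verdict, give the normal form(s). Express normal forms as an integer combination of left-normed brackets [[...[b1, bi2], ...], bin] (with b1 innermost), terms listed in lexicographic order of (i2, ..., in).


not equal; the first gives [[b1, b2], b3] and the second [[b1, b2], b3] - [[b1, b3], b2]


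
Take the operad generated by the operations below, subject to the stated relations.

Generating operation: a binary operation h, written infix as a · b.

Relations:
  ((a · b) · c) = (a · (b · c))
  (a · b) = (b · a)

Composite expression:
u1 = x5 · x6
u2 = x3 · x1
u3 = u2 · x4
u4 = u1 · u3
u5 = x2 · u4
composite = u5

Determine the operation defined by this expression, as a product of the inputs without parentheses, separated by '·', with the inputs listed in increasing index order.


Key point: h commutes, so take the x-inputs in any fixed order.
(x5 · x6) unparenthesizes to x5 · x6
(x3 · x1) unparenthesizes to x3 · x1
((x3 · x1) · x4) unparenthesizes to x3 · x1 · x4
((x5 · x6) · ((x3 · x1) · x4)) unparenthesizes to x5 · x6 · x3 · x1 · x4
(x2 · ((x5 · x6) · ((x3 · x1) · x4))) unparenthesizes to x2 · x5 · x6 · x3 · x1 · x4
sorting the factors by input index: x1 · x2 · x3 · x4 · x5 · x6

x1 · x2 · x3 · x4 · x5 · x6


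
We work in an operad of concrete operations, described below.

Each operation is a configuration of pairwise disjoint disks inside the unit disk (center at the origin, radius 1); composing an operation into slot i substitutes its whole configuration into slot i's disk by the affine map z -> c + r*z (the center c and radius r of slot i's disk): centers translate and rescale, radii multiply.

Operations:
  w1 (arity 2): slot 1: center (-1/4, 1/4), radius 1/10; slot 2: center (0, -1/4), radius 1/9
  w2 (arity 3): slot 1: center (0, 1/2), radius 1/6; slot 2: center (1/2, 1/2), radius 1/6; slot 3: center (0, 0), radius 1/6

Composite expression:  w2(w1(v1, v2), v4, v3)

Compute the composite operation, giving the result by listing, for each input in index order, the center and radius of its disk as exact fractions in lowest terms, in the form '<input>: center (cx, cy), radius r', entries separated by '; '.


Nesting under w2 composes maps z -> c + r*z down each v-path.
v1: after 2 affine steps, its disk has center (-1/24, 13/24), radius 1/60
v2: after 2 affine steps, its disk has center (0, 11/24), radius 1/54
v4: after 1 affine step, its disk has center (1/2, 1/2), radius 1/6
v3: after 1 affine step, its disk has center (0, 0), radius 1/6

v1: center (-1/24, 13/24), radius 1/60; v2: center (0, 11/24), radius 1/54; v3: center (0, 0), radius 1/6; v4: center (1/2, 1/2), radius 1/6


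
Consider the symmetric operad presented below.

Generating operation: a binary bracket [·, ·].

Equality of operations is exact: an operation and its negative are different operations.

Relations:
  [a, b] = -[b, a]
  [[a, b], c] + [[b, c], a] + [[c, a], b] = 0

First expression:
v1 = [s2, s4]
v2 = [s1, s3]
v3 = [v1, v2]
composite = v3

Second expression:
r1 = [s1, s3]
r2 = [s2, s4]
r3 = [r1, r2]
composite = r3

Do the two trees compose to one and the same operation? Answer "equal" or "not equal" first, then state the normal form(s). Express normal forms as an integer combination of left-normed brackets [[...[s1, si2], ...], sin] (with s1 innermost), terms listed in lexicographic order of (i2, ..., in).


The first expression, normalized: -[[[s1, s3], s2], s4] + [[[s1, s3], s4], s2]
The second expression, normalized: [[[s1, s3], s2], s4] - [[[s1, s3], s4], s2]
Distinct normal forms: not equal.

not equal — first -[[[s1, s3], s2], s4] + [[[s1, s3], s4], s2], second [[[s1, s3], s2], s4] - [[[s1, s3], s4], s2]


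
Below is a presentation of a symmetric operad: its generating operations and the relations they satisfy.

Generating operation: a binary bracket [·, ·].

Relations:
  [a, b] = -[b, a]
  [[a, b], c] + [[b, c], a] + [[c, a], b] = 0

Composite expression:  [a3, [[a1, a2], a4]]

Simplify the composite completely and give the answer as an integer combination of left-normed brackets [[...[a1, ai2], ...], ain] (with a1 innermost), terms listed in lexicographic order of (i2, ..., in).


Skip Jacobi rewriting: expand, keep a1-initial words, read off terms.
Composite bracket: [a3, [[a1, a2], a4]]
Expanding via [a, b] = ab - ba: 8 signed words (2^3 = 8).
Keep just the words that open with a1:
  the word a1a2a4a3 carries sign -1 and contributes -[[[a1, a2], a4], a3]

-[[[a1, a2], a4], a3]


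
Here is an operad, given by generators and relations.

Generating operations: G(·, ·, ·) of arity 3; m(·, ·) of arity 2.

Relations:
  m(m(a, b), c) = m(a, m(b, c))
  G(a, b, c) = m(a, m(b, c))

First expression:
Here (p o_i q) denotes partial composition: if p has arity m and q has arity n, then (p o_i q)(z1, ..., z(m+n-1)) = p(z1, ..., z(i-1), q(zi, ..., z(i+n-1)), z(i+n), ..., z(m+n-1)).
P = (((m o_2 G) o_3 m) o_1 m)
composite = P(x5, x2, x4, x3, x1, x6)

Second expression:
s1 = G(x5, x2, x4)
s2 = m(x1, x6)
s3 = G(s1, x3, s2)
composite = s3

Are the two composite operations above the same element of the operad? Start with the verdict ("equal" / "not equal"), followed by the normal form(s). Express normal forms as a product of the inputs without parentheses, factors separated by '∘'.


equal: each reduces to x5 ∘ x2 ∘ x4 ∘ x3 ∘ x1 ∘ x6

Normal form of the first expression: x5 ∘ x2 ∘ x4 ∘ x3 ∘ x1 ∘ x6
Normal form of the second expression: x5 ∘ x2 ∘ x4 ∘ x3 ∘ x1 ∘ x6
The normal forms match — equal.


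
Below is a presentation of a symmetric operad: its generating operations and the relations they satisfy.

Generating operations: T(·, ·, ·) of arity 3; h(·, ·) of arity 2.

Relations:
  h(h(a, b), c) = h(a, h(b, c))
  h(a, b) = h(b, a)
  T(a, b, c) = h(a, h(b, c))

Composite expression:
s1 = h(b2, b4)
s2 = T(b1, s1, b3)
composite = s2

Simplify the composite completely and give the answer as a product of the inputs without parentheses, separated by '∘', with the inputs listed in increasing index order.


b1 ∘ b2 ∘ b3 ∘ b4


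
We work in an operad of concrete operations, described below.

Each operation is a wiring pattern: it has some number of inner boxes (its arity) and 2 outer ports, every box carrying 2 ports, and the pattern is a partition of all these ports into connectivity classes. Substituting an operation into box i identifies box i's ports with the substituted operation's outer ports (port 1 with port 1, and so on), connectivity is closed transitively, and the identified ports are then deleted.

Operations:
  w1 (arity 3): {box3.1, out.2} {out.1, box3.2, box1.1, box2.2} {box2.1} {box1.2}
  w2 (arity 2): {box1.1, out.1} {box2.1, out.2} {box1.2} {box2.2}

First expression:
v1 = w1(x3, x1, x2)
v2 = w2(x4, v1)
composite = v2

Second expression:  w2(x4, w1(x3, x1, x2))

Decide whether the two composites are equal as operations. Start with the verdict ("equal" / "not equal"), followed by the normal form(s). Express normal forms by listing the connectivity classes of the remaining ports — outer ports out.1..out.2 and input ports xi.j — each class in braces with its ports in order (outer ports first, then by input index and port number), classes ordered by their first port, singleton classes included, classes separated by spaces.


Reducing the first expression gives {out.1, x4.1} {out.2, x1.2, x2.2, x3.1} {x1.1} {x2.1} {x3.2} {x4.2}
Reducing the second expression gives {out.1, x4.1} {out.2, x1.2, x2.2, x3.1} {x1.1} {x2.1} {x3.2} {x4.2}
The normal forms match — equal.

equal — both sides give {out.1, x4.1} {out.2, x1.2, x2.2, x3.1} {x1.1} {x2.1} {x3.2} {x4.2}


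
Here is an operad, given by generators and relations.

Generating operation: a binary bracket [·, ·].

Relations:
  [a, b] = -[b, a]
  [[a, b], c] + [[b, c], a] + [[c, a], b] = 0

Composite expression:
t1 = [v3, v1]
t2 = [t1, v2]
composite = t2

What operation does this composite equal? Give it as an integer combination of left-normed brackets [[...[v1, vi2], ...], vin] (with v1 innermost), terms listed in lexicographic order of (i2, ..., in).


-[[v1, v3], v2]


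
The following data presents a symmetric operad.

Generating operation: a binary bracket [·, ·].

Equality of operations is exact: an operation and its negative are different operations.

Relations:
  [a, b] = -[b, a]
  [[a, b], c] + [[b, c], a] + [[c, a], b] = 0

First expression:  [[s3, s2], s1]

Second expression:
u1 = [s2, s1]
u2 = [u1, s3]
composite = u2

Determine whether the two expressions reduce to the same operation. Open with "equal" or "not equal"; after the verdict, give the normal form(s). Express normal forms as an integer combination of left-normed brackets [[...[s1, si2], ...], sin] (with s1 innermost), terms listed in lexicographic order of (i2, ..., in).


not equal; the first gives [[s1, s2], s3] - [[s1, s3], s2] and the second -[[s1, s2], s3]

The first expression, normalized: [[s1, s2], s3] - [[s1, s3], s2]
The second expression, normalized: -[[s1, s2], s3]
The normal forms differ: not equal.


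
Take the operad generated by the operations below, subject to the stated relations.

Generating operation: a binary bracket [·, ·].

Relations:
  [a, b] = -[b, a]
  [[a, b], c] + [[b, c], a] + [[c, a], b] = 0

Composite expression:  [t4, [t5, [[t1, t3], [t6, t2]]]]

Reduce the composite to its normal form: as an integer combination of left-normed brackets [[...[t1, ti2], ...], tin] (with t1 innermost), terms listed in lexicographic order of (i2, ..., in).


-[[[[[t1, t3], t2], t6], t5], t4] + [[[[[t1, t3], t6], t2], t5], t4]

Left-normed coefficients sit on the t1-initial expansion words.
Composite bracket: [t4, [t5, [[t1, t3], [t6, t2]]]]
Each bracket splits as ab - ba, giving 32 signed words (2^5 = 32).
Collect the words opening with t1:
  the word t1t3t2t6t5t4 carries sign -1 and contributes -[[[[[t1, t3], t2], t6], t5], t4]
  the word t1t3t6t2t5t4 carries sign +1 and contributes +[[[[[t1, t3], t6], t2], t5], t4]


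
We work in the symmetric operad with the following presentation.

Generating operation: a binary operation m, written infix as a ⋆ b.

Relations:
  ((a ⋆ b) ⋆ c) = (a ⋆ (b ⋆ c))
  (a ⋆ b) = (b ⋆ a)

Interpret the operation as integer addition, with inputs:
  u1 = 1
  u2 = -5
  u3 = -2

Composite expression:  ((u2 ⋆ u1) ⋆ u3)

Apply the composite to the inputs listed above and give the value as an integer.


-6

(u2 ⋆ u1) = -4
((u2 ⋆ u1) ⋆ u3) = -6


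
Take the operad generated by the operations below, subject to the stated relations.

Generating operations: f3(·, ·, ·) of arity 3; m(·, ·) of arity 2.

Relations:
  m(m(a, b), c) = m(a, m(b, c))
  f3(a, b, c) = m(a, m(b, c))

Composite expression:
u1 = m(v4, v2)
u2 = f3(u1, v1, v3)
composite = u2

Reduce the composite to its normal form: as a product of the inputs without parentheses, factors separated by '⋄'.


Key point: f3 is associative — brackets drop, the v-order remains.
m(v4, v2) linearizes to v4 ⋄ v2
f3(m(v4, v2), v1, v3) linearizes to v4 ⋄ v2 ⋄ v1 ⋄ v3

v4 ⋄ v2 ⋄ v1 ⋄ v3


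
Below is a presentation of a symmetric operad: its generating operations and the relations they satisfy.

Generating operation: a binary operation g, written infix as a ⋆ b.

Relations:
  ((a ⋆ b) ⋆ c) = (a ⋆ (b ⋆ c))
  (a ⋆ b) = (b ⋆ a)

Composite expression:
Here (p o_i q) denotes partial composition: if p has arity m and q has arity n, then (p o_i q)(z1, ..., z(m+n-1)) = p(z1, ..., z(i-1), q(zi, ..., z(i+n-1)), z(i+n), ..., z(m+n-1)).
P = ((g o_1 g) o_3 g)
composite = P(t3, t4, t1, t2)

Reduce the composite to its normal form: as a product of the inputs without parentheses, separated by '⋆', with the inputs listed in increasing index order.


Key point: g commutes, so take the t-inputs in any fixed order.
(t3 ⋆ t4) spells out as t3 ⋆ t4
(t1 ⋆ t2) spells out as t1 ⋆ t2
((t3 ⋆ t4) ⋆ (t1 ⋆ t2)) spells out as t3 ⋆ t4 ⋆ t1 ⋆ t2
reordering the factors by index: t1 ⋆ t2 ⋆ t3 ⋆ t4

t1 ⋆ t2 ⋆ t3 ⋆ t4


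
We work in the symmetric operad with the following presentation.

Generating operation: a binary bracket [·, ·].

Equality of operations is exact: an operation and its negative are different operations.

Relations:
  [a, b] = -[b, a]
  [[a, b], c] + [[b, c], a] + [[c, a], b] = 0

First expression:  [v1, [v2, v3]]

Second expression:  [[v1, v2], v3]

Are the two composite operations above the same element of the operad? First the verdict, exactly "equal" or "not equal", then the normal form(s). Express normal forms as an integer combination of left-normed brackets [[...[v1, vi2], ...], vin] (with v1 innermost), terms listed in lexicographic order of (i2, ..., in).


Reducing the first expression gives [[v1, v2], v3] - [[v1, v3], v2]
Reducing the second expression gives [[v1, v2], v3]
The normal forms differ: not equal.

not equal — first [[v1, v2], v3] - [[v1, v3], v2], second [[v1, v2], v3]


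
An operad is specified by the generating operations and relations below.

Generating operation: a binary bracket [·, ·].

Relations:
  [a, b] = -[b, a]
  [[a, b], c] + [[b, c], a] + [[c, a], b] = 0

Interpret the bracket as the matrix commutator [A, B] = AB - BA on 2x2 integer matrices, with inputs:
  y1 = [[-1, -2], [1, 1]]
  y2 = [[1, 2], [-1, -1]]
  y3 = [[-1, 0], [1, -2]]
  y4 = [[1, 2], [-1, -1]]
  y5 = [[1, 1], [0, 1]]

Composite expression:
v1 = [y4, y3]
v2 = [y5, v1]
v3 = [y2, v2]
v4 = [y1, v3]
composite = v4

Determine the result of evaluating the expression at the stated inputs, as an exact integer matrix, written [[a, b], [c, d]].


[y4, y3] = [[2, -2], [-3, -2]]
[y5, [y4, y3]] = [[-3, -4], [0, 3]]
[y2, [y5, [y4, y3]]] = [[-4, 4], [6, 4]]
[y1, [y2, [y5, [y4, y3]]]] = [[-16, -24], [4, 16]]

[[-16, -24], [4, 16]]


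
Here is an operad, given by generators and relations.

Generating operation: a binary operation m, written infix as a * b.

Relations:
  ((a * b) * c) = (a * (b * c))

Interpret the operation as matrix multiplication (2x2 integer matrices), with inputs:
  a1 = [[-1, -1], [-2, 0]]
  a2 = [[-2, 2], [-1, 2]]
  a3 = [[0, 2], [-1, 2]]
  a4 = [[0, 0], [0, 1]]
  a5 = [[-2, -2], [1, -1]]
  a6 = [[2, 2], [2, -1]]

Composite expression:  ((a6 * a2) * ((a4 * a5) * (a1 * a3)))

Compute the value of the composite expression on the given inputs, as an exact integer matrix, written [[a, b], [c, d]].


[[8, 0], [2, 0]]

(a6 * a2) = [[-6, 8], [-3, 2]]
(a4 * a5) = [[0, 0], [1, -1]]
(a1 * a3) = [[1, -4], [0, -4]]
((a4 * a5) * (a1 * a3)) = [[0, 0], [1, 0]]
((a6 * a2) * ((a4 * a5) * (a1 * a3))) = [[8, 0], [2, 0]]


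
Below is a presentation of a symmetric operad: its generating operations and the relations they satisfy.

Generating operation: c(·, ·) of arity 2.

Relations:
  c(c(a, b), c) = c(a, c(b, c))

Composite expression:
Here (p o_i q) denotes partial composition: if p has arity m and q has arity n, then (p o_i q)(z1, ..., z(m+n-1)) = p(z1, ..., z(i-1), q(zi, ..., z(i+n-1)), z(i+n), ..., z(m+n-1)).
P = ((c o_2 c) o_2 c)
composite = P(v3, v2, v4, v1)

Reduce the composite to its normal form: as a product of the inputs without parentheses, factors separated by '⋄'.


v3 ⋄ v2 ⋄ v4 ⋄ v1


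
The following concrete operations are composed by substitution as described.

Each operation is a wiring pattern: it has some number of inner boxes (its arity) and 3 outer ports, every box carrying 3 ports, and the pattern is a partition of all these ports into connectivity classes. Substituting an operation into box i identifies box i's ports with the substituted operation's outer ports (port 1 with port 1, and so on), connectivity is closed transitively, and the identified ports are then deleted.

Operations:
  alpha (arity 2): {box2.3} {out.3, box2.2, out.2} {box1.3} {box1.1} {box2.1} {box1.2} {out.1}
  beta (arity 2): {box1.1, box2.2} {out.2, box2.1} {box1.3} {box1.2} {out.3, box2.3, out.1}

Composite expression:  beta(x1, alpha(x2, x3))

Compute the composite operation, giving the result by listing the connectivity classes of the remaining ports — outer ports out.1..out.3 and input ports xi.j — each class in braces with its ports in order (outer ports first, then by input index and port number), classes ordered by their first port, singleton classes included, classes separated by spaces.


{out.1, out.3, x1.1, x3.2} {out.2} {x1.2} {x1.3} {x2.1} {x2.2} {x2.3} {x3.1} {x3.3}

Reachability decides: close wires over beta-identified ports.
stage alpha: inputs (x2, x3), connectivity {out.1} {out.2, out.3, x3.2} {x2.1} {x2.2} {x2.3} {x3.1} {x3.3}, out.j its boundary
stage beta: inputs (x1, x2, x3), connectivity {out.1, out.3, x1.1, x3.2} {out.2} {x1.2} {x1.3} {x2.1} {x2.2} {x2.3} {x3.1} {x3.3}, out.j its boundary


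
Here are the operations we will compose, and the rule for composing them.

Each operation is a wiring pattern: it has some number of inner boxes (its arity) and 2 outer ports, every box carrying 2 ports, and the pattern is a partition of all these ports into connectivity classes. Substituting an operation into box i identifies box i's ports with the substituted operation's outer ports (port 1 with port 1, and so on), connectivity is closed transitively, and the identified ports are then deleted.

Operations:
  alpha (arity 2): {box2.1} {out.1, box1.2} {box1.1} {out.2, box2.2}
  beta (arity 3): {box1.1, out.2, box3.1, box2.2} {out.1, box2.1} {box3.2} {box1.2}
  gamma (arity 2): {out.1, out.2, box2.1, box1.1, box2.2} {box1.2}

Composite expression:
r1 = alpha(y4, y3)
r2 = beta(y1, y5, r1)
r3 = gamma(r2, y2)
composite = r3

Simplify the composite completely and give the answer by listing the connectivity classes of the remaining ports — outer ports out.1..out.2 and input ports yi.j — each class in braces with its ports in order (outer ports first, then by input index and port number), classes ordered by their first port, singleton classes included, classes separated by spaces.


{out.1, out.2, y2.1, y2.2, y5.1} {y1.1, y4.2, y5.2} {y1.2} {y3.1} {y3.2} {y4.1}

After gluing at gamma, chains via deleted ports link the y-ports.
through alpha, on inputs (y4, y3): {out.1, y4.2} {out.2, y3.2} {y3.1} {y4.1} (out.j = stage outer ports)
through beta, on inputs (y1, y5, y4, y3): {out.1, y5.1} {out.2, y1.1, y4.2, y5.2} {y1.2} {y3.1} {y3.2} {y4.1} (out.j = stage outer ports)
through gamma, on inputs (y1, y5, y4, y3, y2): {out.1, out.2, y2.1, y2.2, y5.1} {y1.1, y4.2, y5.2} {y1.2} {y3.1} {y3.2} {y4.1} (out.j = stage outer ports)


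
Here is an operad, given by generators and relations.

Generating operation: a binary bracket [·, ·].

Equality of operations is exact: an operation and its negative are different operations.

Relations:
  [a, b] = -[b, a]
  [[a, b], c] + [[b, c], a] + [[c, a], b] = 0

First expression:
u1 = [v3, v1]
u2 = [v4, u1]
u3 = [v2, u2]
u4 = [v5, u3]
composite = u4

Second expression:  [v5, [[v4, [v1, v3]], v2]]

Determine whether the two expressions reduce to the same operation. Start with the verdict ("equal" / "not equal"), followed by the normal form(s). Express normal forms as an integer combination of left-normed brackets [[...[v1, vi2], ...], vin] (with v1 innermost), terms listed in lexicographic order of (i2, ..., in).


The first expression reduces to [[[[v1, v3], v4], v2], v5]
The second expression reduces to [[[[v1, v3], v4], v2], v5]
Both agree, so they are equal.

equal; both compose to [[[[v1, v3], v4], v2], v5]


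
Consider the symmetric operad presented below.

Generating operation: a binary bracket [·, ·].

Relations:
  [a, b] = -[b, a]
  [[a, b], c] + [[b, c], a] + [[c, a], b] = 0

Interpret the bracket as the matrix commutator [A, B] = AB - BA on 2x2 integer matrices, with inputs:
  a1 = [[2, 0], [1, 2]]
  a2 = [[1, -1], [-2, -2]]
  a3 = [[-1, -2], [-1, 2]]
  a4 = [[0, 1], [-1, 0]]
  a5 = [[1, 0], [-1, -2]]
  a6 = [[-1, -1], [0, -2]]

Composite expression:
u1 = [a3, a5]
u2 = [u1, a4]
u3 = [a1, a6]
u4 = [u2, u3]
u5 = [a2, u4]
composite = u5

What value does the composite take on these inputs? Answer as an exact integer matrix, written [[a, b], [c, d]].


[a3, a5] = [[2, 6], [-6, -2]]
[[a3, a5], a4] = [[0, 4], [4, 0]]
[a1, a6] = [[1, 0], [1, -1]]
[[[a3, a5], a4], [a1, a6]] = [[4, -8], [8, -4]]
[a2, [[[a3, a5], a4], [a1, a6]]] = [[-24, -16], [-40, 24]]

[[-24, -16], [-40, 24]]


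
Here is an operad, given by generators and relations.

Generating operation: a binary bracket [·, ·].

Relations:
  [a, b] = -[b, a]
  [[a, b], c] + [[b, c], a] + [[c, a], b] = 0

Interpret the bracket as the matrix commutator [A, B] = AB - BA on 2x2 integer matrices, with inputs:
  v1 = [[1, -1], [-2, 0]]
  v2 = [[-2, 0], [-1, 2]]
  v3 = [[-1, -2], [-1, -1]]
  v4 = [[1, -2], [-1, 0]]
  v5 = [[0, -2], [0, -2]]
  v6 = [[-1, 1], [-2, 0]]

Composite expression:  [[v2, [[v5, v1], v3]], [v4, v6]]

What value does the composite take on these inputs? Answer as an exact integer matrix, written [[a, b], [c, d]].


[v5, v1] = [[4, 0], [4, -4]]
[[v5, v1], v3] = [[8, -16], [8, -8]]
[v2, [[v5, v1], v3]] = [[-16, 64], [16, 16]]
[v4, v6] = [[5, -1], [3, -5]]
[[v2, [[v5, v1], v3]], [v4, v6]] = [[208, -608], [256, -208]]

[[208, -608], [256, -208]]


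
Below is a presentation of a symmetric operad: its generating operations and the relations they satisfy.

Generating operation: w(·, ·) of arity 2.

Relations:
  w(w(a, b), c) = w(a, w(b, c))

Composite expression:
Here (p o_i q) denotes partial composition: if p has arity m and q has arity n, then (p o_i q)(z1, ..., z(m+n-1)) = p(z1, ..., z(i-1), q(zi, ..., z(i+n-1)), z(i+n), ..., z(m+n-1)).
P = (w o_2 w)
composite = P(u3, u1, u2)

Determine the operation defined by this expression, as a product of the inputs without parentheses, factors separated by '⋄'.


u3 ⋄ u1 ⋄ u2

All parenthesizations of w agree; list the u-inputs left to right.
w(u1, u2) collapses to u1 ⋄ u2
w(u3, w(u1, u2)) collapses to u3 ⋄ u1 ⋄ u2


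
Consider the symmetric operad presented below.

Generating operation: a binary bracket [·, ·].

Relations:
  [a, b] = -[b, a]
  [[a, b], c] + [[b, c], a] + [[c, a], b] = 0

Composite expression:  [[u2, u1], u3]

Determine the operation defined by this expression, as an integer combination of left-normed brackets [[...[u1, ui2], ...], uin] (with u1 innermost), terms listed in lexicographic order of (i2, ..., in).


-[[u1, u2], u3]

Left-normed coefficients sit on the u1-initial expansion words.
Composite bracket: [[u2, u1], u3]
Each bracket splits as ab - ba, giving 4 signed words (2^2 = 4).
Collect the words opening with u1:
  from u1u2u3, sign -1: term -[[u1, u2], u3]


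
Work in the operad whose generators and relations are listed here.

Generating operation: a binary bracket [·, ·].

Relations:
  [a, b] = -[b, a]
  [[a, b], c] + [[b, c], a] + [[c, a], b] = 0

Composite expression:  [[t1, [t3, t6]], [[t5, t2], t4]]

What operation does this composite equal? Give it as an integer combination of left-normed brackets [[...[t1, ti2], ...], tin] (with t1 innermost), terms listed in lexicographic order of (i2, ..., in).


-[[[[[t1, t3], t6], t2], t5], t4] + [[[[[t1, t3], t6], t4], t2], t5] - [[[[[t1, t3], t6], t4], t5], t2] + [[[[[t1, t3], t6], t5], t2], t4] + [[[[[t1, t6], t3], t2], t5], t4] - [[[[[t1, t6], t3], t4], t2], t5] + [[[[[t1, t6], t3], t4], t5], t2] - [[[[[t1, t6], t3], t5], t2], t4]

In the tensor algebra, words opening t1 carry the t1-anchored form.
Composite bracket: [[t1, [t3, t6]], [[t5, t2], t4]]
Applying ab - ba throughout gives 32 signed words (2^5 = 32).
Only words starting with t1 matter:
  t1t3t6t2t5t4 (sign -1) contributes -[[[[[t1, t3], t6], t2], t5], t4]
  t1t3t6t4t2t5 (sign +1) contributes +[[[[[t1, t3], t6], t4], t2], t5]
  t1t3t6t4t5t2 (sign -1) contributes -[[[[[t1, t3], t6], t4], t5], t2]
  t1t3t6t5t2t4 (sign +1) contributes +[[[[[t1, t3], t6], t5], t2], t4]
  t1t6t3t2t5t4 (sign +1) contributes +[[[[[t1, t6], t3], t2], t5], t4]
  t1t6t3t4t2t5 (sign -1) contributes -[[[[[t1, t6], t3], t4], t2], t5]
  t1t6t3t4t5t2 (sign +1) contributes +[[[[[t1, t6], t3], t4], t5], t2]
  t1t6t3t5t2t4 (sign -1) contributes -[[[[[t1, t6], t3], t5], t2], t4]


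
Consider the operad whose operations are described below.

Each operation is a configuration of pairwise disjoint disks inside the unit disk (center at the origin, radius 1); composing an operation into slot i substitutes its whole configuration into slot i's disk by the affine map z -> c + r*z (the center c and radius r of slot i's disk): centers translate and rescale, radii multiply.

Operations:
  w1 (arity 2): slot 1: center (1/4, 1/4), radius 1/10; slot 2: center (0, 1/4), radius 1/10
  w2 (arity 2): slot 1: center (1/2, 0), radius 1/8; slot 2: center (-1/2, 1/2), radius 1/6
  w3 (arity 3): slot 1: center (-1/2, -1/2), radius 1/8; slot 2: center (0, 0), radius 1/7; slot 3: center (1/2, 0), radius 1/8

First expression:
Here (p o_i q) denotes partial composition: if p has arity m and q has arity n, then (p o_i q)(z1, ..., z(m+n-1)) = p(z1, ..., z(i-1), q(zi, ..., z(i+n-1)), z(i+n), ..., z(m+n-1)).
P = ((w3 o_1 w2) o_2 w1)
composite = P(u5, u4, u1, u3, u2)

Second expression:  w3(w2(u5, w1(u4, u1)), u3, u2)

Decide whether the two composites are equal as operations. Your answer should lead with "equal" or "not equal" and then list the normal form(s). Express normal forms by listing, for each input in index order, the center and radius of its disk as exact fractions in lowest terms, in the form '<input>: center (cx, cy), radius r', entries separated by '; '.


The first expression, normalized: u1: center (-9/16, -83/192), radius 1/480; u2: center (1/2, 0), radius 1/8; u3: center (0, 0), radius 1/7; u4: center (-107/192, -83/192), radius 1/480; u5: center (-7/16, -1/2), radius 1/64
The second expression, normalized: u1: center (-9/16, -83/192), radius 1/480; u2: center (1/2, 0), radius 1/8; u3: center (0, 0), radius 1/7; u4: center (-107/192, -83/192), radius 1/480; u5: center (-7/16, -1/2), radius 1/64
The normal forms match — equal.

equal; the common form is u1: center (-9/16, -83/192), radius 1/480; u2: center (1/2, 0), radius 1/8; u3: center (0, 0), radius 1/7; u4: center (-107/192, -83/192), radius 1/480; u5: center (-7/16, -1/2), radius 1/64
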